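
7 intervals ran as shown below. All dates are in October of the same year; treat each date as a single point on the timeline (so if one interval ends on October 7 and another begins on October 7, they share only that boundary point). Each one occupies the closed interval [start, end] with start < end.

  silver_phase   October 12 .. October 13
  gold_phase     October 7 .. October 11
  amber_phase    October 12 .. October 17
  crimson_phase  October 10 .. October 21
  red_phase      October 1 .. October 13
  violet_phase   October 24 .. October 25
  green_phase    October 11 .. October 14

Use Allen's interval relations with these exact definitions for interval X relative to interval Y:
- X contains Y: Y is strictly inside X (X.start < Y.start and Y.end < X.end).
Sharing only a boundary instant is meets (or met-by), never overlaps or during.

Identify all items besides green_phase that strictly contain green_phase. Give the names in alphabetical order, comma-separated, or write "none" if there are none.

crimson_phase

Target green_phase = [October 11, October 14].
amber_phase [October 12, October 17] → overlapped-by → no.
crimson_phase [October 10, October 21] → contains → yes.
gold_phase [October 7, October 11] → meets → no.
red_phase [October 1, October 13] → overlaps → no.
silver_phase [October 12, October 13] → during → no.
violet_phase [October 24, October 25] → after → no.
Result: crimson_phase.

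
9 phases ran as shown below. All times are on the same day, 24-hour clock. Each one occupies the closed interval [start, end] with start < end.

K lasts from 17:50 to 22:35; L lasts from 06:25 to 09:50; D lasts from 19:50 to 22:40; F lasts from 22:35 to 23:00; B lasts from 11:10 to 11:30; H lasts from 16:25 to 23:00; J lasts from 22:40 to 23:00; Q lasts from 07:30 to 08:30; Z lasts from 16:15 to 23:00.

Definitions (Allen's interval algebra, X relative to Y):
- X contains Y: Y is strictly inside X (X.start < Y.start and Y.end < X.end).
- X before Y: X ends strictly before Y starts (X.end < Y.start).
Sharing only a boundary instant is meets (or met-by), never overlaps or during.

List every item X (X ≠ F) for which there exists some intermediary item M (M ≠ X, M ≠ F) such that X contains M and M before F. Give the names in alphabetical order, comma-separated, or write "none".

L

Target F = [22:35, 23:00].
Intermediaries M with M before F: B, L, Q.
Via B — items with X contains B: none.
Via L — items with X contains L: none.
Via Q — items with X contains Q: L.
Union: L.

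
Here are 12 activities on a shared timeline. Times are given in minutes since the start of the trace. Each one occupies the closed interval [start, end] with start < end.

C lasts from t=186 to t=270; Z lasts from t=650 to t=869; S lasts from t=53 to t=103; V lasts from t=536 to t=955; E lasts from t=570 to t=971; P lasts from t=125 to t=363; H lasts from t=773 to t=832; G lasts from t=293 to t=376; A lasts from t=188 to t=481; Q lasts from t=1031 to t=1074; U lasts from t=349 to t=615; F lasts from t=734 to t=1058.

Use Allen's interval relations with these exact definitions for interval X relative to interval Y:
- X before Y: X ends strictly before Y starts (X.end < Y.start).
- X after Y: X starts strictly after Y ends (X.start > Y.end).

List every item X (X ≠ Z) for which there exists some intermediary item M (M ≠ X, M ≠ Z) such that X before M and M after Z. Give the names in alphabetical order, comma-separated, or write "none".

Target Z = [t=650, t=869].
Intermediaries M with M after Z: Q.
Via Q — items with X before Q: A, C, E, G, H, P, S, U, V.
Union: A, C, E, G, H, P, S, U, V.

A, C, E, G, H, P, S, U, V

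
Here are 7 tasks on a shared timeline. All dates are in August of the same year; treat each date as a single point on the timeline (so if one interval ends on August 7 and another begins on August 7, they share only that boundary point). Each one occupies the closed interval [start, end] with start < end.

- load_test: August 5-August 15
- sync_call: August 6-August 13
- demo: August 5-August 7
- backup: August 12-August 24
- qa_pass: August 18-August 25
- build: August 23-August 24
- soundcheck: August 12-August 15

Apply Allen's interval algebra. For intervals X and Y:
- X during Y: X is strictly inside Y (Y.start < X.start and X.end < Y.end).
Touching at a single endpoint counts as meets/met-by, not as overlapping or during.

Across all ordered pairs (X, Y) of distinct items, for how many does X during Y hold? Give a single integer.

2

Checking all 42 ordered pairs for relation 'during'; matching pairs in alphabetical order:
(build, qa_pass): build during qa_pass ✓
(sync_call, load_test): sync_call during load_test ✓
Count: 2.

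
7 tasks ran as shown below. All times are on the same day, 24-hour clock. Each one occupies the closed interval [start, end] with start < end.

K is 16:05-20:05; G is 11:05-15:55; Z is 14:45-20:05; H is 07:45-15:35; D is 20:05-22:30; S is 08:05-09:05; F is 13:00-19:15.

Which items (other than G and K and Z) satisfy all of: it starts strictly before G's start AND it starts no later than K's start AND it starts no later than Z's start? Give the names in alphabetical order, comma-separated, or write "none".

Conditions: its start is strictly before G's start (X.start < 11:05) AND its start is no later than K's start (X.start <= 16:05) AND its start is no later than Z's start (X.start <= 14:45).
D: start 20:05 < 11:05? ✗; start 20:05 <= 16:05? ✗; start 20:05 <= 14:45? ✗ → no.
F: start 13:00 < 11:05? ✗; start 13:00 <= 16:05? ✓; start 13:00 <= 14:45? ✓ → no.
H: start 07:45 < 11:05? ✓; start 07:45 <= 16:05? ✓; start 07:45 <= 14:45? ✓ → yes.
S: start 08:05 < 11:05? ✓; start 08:05 <= 16:05? ✓; start 08:05 <= 14:45? ✓ → yes.
Result: H, S.

H, S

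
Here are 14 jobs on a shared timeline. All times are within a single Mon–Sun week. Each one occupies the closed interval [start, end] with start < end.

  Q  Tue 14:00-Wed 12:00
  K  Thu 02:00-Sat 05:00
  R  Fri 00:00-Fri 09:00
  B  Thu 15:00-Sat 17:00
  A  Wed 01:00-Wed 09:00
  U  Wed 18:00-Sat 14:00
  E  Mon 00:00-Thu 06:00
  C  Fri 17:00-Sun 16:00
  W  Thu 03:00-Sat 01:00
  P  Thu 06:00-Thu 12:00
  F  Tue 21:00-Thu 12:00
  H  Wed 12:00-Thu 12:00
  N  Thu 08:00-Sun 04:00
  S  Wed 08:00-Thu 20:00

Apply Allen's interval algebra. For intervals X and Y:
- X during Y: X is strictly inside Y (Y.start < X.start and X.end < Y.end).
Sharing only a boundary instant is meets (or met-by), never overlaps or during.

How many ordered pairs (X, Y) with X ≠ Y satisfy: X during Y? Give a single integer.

Checking all 182 ordered pairs for relation 'during'; matching pairs in alphabetical order:
(A, E): A during E ✓
(A, F): A during F ✓
(A, Q): A during Q ✓
(B, N): B during N ✓
(H, S): H during S ✓
(K, U): K during U ✓
(P, K): P during K ✓
(P, S): P during S ✓
(P, U): P during U ✓
(P, W): P during W ✓
(Q, E): Q during E ✓
(R, B): R during B ✓
(R, K): R during K ✓
(R, N): R during N ✓
(R, U): R during U ✓
(R, W): R during W ✓
(W, K): W during K ✓
(W, U): W during U ✓
Count: 18.

18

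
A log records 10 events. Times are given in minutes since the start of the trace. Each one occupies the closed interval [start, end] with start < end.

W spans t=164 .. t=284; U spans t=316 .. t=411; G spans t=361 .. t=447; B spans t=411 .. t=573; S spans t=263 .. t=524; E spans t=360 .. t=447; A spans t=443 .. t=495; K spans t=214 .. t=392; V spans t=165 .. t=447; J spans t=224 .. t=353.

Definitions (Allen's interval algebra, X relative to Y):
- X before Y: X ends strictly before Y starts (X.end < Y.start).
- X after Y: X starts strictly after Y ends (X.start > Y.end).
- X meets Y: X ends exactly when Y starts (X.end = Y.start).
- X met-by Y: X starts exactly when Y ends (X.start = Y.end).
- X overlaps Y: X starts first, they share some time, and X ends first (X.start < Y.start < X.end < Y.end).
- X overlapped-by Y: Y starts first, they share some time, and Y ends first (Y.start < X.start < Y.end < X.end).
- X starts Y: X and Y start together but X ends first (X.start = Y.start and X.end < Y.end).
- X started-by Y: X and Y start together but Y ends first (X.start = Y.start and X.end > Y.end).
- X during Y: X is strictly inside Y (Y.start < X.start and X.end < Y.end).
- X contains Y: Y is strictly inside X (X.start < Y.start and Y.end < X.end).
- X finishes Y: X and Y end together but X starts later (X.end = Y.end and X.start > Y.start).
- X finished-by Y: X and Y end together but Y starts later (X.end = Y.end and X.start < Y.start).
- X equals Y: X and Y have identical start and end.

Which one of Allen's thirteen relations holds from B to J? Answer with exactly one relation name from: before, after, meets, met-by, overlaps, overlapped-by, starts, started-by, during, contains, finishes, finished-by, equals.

after

B = [t=411, t=573]; J = [t=224, t=353].
Compare endpoints: B.start > J.start, B.start > J.end, B.end > J.start, B.end > J.end.
That pattern is 'after'.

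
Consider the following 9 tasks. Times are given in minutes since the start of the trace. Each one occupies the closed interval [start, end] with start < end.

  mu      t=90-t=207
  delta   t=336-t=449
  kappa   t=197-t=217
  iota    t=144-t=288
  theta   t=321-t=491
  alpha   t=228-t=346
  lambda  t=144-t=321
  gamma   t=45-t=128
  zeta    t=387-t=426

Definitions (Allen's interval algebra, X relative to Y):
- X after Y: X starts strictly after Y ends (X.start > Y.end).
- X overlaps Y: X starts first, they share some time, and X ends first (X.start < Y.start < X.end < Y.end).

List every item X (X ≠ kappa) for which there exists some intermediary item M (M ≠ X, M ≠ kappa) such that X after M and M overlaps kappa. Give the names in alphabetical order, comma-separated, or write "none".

Target kappa = [t=197, t=217].
Intermediaries M with M overlaps kappa: mu.
Via mu — items with X after mu: alpha, delta, theta, zeta.
Union: alpha, delta, theta, zeta.

alpha, delta, theta, zeta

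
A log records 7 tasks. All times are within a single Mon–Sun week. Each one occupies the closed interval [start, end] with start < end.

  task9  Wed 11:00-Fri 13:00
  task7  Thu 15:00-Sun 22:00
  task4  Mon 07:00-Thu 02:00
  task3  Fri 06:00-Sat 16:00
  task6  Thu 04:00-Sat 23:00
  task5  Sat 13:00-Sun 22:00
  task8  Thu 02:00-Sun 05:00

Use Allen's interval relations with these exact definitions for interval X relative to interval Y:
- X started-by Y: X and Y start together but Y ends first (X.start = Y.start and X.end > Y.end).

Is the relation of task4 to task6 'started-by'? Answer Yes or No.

task4 = [Mon 07:00, Thu 02:00], task6 = [Thu 04:00, Sat 23:00].
Actual relation of task4 to task6: before.
Asked whether 'started-by' holds → No.

No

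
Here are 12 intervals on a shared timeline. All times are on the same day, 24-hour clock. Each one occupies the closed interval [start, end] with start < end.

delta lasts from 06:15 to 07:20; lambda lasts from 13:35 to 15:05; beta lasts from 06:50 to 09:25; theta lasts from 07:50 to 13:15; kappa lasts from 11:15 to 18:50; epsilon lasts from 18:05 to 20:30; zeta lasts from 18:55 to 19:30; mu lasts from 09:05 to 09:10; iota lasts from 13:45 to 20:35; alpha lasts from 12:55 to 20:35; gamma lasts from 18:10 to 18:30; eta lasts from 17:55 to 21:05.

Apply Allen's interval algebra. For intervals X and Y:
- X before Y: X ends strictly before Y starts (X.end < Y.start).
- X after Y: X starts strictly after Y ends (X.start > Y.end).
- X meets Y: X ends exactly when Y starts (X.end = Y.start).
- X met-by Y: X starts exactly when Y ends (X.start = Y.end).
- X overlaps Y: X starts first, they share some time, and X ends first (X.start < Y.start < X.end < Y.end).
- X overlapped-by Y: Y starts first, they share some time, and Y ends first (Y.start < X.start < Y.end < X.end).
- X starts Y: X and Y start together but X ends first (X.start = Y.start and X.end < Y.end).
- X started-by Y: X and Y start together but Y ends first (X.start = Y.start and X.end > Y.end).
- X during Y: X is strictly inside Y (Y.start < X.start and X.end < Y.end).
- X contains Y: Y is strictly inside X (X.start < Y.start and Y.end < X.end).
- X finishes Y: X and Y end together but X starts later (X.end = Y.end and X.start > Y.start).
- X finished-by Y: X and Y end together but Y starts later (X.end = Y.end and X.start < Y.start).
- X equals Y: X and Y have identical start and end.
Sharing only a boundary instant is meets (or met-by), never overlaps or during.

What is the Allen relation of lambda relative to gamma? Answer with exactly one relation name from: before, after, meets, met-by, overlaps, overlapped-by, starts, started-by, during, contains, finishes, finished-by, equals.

lambda = [13:35, 15:05]; gamma = [18:10, 18:30].
Compare endpoints: lambda.start < gamma.start, lambda.start < gamma.end, lambda.end < gamma.start, lambda.end < gamma.end.
That pattern is 'before'.

before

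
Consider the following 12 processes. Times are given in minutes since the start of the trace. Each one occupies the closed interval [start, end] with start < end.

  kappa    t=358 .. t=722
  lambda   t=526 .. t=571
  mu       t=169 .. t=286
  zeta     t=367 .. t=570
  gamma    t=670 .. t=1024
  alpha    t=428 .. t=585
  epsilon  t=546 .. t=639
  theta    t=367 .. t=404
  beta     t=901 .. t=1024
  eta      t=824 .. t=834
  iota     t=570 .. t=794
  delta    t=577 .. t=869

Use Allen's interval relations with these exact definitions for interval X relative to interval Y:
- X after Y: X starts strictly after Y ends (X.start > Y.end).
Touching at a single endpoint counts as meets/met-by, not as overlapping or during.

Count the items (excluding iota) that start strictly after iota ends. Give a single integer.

2

Target iota = [t=570, t=794].
alpha [t=428, t=585] → overlaps → no.
beta [t=901, t=1024] → after → counts.
delta [t=577, t=869] → overlapped-by → no.
epsilon [t=546, t=639] → overlaps → no.
eta [t=824, t=834] → after → counts.
gamma [t=670, t=1024] → overlapped-by → no.
kappa [t=358, t=722] → overlaps → no.
lambda [t=526, t=571] → overlaps → no.
mu [t=169, t=286] → before → no.
theta [t=367, t=404] → before → no.
zeta [t=367, t=570] → meets → no.
Total: 2.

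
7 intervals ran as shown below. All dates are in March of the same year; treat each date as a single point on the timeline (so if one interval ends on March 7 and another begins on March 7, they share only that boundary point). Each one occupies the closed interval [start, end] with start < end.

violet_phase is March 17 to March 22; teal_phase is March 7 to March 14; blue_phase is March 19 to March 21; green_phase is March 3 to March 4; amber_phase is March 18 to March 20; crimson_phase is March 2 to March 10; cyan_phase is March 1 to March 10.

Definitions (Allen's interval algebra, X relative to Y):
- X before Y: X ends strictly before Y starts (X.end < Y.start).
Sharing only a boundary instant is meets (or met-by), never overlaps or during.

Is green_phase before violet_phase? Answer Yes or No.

Yes

green_phase = [March 3, March 4], violet_phase = [March 17, March 22].
Actual relation of green_phase to violet_phase: before.
Asked whether 'before' holds → Yes.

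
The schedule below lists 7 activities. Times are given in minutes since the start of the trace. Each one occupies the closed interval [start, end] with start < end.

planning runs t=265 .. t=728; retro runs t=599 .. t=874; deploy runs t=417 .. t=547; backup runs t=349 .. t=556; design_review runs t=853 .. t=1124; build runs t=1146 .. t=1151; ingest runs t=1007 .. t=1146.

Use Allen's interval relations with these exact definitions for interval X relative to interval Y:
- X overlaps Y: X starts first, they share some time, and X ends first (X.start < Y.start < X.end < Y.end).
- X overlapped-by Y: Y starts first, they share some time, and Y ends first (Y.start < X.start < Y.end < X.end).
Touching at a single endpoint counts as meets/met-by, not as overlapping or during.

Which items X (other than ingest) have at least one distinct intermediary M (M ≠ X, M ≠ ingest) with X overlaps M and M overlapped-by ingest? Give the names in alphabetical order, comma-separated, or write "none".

Target ingest = [t=1007, t=1146].
Intermediaries M with M overlapped-by ingest: none.
Union: none.

none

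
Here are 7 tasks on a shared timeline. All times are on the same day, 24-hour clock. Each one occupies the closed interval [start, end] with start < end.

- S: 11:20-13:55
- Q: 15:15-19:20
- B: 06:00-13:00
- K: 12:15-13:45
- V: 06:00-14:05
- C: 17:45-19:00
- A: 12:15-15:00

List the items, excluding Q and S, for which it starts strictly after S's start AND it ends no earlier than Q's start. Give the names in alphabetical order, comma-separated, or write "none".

C

Conditions: its start is strictly after S's start (X.start > 11:20) AND its end is no earlier than Q's start (X.end >= 15:15).
A: start 12:15 > 11:20? ✓; end 15:00 >= 15:15? ✗ → no.
B: start 06:00 > 11:20? ✗; end 13:00 >= 15:15? ✗ → no.
C: start 17:45 > 11:20? ✓; end 19:00 >= 15:15? ✓ → yes.
K: start 12:15 > 11:20? ✓; end 13:45 >= 15:15? ✗ → no.
V: start 06:00 > 11:20? ✗; end 14:05 >= 15:15? ✗ → no.
Result: C.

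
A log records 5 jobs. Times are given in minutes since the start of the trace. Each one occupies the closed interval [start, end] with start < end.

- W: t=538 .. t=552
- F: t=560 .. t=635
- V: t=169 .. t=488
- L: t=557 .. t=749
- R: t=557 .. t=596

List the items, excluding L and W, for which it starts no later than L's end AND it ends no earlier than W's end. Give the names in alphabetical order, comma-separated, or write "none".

F, R

Conditions: its start is no later than L's end (X.start <= t=749) AND its end is no earlier than W's end (X.end >= t=552).
F: start t=560 <= t=749? ✓; end t=635 >= t=552? ✓ → yes.
R: start t=557 <= t=749? ✓; end t=596 >= t=552? ✓ → yes.
V: start t=169 <= t=749? ✓; end t=488 >= t=552? ✗ → no.
Result: F, R.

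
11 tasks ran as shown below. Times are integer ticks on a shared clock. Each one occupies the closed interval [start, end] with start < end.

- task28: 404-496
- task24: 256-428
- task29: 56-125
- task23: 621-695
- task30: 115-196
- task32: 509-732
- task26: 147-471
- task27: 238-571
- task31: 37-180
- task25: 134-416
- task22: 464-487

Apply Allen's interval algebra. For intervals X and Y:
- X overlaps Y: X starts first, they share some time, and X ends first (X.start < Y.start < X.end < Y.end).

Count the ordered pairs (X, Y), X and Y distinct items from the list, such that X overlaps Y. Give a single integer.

Checking all 110 ordered pairs for relation 'overlaps'; matching pairs in alphabetical order:
(task24, task28): task24 overlaps task28 ✓
(task25, task24): task25 overlaps task24 ✓
(task25, task26): task25 overlaps task26 ✓
(task25, task27): task25 overlaps task27 ✓
(task25, task28): task25 overlaps task28 ✓
(task26, task22): task26 overlaps task22 ✓
(task26, task27): task26 overlaps task27 ✓
(task26, task28): task26 overlaps task28 ✓
(task27, task32): task27 overlaps task32 ✓
(task29, task30): task29 overlaps task30 ✓
(task30, task25): task30 overlaps task25 ✓
(task30, task26): task30 overlaps task26 ✓
(task31, task25): task31 overlaps task25 ✓
(task31, task26): task31 overlaps task26 ✓
(task31, task30): task31 overlaps task30 ✓
Count: 15.

15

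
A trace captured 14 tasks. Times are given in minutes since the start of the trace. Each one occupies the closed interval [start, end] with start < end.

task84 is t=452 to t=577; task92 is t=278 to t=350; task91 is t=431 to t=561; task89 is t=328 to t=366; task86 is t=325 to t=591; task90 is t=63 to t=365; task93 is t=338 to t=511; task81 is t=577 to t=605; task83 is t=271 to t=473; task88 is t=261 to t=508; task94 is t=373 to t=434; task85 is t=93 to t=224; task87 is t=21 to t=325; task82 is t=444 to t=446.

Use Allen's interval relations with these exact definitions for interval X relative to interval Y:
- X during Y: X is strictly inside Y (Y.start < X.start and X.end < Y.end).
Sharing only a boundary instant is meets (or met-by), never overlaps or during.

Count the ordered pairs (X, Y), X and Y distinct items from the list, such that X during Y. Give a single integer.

21

Checking all 182 ordered pairs for relation 'during'; matching pairs in alphabetical order:
(task82, task83): task82 during task83 ✓
(task82, task86): task82 during task86 ✓
(task82, task88): task82 during task88 ✓
(task82, task91): task82 during task91 ✓
(task82, task93): task82 during task93 ✓
(task83, task88): task83 during task88 ✓
(task84, task86): task84 during task86 ✓
(task85, task87): task85 during task87 ✓
(task85, task90): task85 during task90 ✓
(task89, task83): task89 during task83 ✓
(task89, task86): task89 during task86 ✓
(task89, task88): task89 during task88 ✓
(task91, task86): task91 during task86 ✓
(task92, task83): task92 during task83 ✓
(task92, task88): task92 during task88 ✓
(task92, task90): task92 during task90 ✓
(task93, task86): task93 during task86 ✓
(task94, task83): task94 during task83 ✓
(task94, task86): task94 during task86 ✓
(task94, task88): task94 during task88 ✓
(task94, task93): task94 during task93 ✓
Count: 21.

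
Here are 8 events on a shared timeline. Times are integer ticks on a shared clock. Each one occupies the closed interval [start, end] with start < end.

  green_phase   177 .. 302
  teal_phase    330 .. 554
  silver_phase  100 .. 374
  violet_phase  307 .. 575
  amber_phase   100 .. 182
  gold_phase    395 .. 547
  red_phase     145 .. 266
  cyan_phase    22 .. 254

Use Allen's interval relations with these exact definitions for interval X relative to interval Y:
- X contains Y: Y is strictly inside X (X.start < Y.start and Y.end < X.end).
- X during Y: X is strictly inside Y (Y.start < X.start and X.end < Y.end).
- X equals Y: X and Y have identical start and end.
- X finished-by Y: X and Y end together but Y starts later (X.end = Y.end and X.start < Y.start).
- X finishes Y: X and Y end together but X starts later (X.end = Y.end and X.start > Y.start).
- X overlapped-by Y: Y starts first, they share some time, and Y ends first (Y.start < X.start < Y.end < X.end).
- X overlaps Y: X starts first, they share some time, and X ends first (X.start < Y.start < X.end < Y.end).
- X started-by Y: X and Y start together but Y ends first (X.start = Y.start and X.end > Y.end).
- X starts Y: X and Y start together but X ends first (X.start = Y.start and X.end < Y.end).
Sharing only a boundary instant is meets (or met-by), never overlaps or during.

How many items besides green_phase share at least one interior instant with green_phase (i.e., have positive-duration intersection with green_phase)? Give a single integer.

Target green_phase = [177, 302].
amber_phase [100, 182] → overlaps → counts.
cyan_phase [22, 254] → overlaps → counts.
gold_phase [395, 547] → after → no.
red_phase [145, 266] → overlaps → counts.
silver_phase [100, 374] → contains → counts.
teal_phase [330, 554] → after → no.
violet_phase [307, 575] → after → no.
Total: 4.

4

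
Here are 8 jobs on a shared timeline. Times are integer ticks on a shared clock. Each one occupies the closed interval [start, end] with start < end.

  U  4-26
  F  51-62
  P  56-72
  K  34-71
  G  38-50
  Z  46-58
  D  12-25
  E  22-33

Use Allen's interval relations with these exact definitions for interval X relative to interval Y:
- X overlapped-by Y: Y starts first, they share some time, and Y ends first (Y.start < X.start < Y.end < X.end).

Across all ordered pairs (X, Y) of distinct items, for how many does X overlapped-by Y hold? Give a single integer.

Checking all 56 ordered pairs for relation 'overlapped-by'; matching pairs in alphabetical order:
(E, D): E overlapped-by D ✓
(E, U): E overlapped-by U ✓
(F, Z): F overlapped-by Z ✓
(P, F): P overlapped-by F ✓
(P, K): P overlapped-by K ✓
(P, Z): P overlapped-by Z ✓
(Z, G): Z overlapped-by G ✓
Count: 7.

7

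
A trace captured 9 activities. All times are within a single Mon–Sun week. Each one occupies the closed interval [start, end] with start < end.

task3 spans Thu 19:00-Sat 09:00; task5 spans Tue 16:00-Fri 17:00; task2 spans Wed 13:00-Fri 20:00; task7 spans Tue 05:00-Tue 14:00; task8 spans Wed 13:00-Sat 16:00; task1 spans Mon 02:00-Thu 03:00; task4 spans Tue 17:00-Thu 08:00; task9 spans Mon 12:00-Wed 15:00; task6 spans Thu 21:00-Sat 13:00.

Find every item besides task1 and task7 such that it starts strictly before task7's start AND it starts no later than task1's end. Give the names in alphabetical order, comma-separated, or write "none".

task9

Conditions: its start is strictly before task7's start (X.start < Tue 05:00) AND its start is no later than task1's end (X.start <= Thu 03:00).
task2: start Wed 13:00 < Tue 05:00? ✗; start Wed 13:00 <= Thu 03:00? ✓ → no.
task3: start Thu 19:00 < Tue 05:00? ✗; start Thu 19:00 <= Thu 03:00? ✗ → no.
task4: start Tue 17:00 < Tue 05:00? ✗; start Tue 17:00 <= Thu 03:00? ✓ → no.
task5: start Tue 16:00 < Tue 05:00? ✗; start Tue 16:00 <= Thu 03:00? ✓ → no.
task6: start Thu 21:00 < Tue 05:00? ✗; start Thu 21:00 <= Thu 03:00? ✗ → no.
task8: start Wed 13:00 < Tue 05:00? ✗; start Wed 13:00 <= Thu 03:00? ✓ → no.
task9: start Mon 12:00 < Tue 05:00? ✓; start Mon 12:00 <= Thu 03:00? ✓ → yes.
Result: task9.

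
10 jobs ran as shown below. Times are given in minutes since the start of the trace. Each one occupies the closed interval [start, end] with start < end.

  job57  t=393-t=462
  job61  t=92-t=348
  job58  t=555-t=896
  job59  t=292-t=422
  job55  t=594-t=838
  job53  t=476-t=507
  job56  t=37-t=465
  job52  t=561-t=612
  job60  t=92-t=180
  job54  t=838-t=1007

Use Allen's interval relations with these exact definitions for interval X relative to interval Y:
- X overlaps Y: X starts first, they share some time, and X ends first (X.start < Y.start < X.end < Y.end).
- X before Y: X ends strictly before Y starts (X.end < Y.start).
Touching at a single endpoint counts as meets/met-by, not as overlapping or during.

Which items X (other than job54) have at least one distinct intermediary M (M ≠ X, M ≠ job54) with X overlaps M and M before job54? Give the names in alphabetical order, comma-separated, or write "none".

job59, job61

Target job54 = [t=838, t=1007].
Intermediaries M with M before job54: job52, job53, job56, job57, job59, job60, job61.
Via job52 — items with X overlaps job52: none.
Via job53 — items with X overlaps job53: none.
Via job56 — items with X overlaps job56: none.
Via job57 — items with X overlaps job57: job59.
Via job59 — items with X overlaps job59: job61.
Via job60 — items with X overlaps job60: none.
Via job61 — items with X overlaps job61: none.
Union: job59, job61.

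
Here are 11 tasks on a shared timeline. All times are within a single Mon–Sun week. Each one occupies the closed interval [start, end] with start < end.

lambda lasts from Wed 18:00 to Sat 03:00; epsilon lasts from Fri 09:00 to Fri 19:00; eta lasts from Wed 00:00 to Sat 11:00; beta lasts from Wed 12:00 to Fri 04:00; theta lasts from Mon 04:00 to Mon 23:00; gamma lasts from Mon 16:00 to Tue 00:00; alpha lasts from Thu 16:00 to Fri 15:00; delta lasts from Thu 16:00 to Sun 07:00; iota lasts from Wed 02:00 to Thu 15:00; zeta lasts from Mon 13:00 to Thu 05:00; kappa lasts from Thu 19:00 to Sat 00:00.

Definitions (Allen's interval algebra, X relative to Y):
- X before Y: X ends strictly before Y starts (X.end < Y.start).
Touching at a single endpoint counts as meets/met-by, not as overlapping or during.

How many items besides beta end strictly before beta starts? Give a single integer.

Target beta = [Wed 12:00, Fri 04:00].
alpha [Thu 16:00, Fri 15:00] → overlapped-by → no.
delta [Thu 16:00, Sun 07:00] → overlapped-by → no.
epsilon [Fri 09:00, Fri 19:00] → after → no.
eta [Wed 00:00, Sat 11:00] → contains → no.
gamma [Mon 16:00, Tue 00:00] → before → counts.
iota [Wed 02:00, Thu 15:00] → overlaps → no.
kappa [Thu 19:00, Sat 00:00] → overlapped-by → no.
lambda [Wed 18:00, Sat 03:00] → overlapped-by → no.
theta [Mon 04:00, Mon 23:00] → before → counts.
zeta [Mon 13:00, Thu 05:00] → overlaps → no.
Total: 2.

2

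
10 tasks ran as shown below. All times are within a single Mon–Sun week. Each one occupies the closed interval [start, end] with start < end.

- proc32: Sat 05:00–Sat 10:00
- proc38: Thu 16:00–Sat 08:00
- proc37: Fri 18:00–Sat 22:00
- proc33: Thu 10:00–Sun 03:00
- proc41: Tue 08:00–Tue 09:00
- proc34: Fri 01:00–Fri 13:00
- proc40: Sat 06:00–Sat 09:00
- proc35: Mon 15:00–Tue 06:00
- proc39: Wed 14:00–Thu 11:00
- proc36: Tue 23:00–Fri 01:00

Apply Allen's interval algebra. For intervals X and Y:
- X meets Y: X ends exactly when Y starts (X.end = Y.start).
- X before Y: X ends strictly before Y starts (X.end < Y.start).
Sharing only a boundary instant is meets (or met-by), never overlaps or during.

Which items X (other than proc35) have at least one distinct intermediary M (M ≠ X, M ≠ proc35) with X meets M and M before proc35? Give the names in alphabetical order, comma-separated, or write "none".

Target proc35 = [Mon 15:00, Tue 06:00].
Intermediaries M with M before proc35: none.
Union: none.

none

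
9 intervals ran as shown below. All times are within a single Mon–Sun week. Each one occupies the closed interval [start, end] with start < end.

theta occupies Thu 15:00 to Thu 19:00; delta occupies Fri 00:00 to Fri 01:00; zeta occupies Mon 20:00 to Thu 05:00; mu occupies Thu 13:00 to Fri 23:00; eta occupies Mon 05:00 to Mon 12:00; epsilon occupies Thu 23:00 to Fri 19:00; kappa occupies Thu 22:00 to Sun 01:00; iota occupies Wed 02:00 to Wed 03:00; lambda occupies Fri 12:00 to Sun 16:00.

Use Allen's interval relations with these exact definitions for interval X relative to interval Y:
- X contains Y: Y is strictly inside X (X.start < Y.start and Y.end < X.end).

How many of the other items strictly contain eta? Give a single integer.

Target eta = [Mon 05:00, Mon 12:00].
delta [Fri 00:00, Fri 01:00] → after → no.
epsilon [Thu 23:00, Fri 19:00] → after → no.
iota [Wed 02:00, Wed 03:00] → after → no.
kappa [Thu 22:00, Sun 01:00] → after → no.
lambda [Fri 12:00, Sun 16:00] → after → no.
mu [Thu 13:00, Fri 23:00] → after → no.
theta [Thu 15:00, Thu 19:00] → after → no.
zeta [Mon 20:00, Thu 05:00] → after → no.
Total: 0.

0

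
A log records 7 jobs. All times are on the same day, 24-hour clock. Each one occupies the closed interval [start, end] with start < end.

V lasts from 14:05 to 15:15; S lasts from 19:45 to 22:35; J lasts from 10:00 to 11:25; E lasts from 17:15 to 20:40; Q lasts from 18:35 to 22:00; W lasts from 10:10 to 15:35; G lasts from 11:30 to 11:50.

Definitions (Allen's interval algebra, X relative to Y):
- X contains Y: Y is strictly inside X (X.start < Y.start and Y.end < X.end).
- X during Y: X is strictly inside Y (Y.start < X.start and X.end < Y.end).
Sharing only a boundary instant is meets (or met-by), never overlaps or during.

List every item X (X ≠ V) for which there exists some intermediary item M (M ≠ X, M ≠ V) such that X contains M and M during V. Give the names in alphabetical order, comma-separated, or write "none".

Target V = [14:05, 15:15].
Intermediaries M with M during V: none.
Union: none.

none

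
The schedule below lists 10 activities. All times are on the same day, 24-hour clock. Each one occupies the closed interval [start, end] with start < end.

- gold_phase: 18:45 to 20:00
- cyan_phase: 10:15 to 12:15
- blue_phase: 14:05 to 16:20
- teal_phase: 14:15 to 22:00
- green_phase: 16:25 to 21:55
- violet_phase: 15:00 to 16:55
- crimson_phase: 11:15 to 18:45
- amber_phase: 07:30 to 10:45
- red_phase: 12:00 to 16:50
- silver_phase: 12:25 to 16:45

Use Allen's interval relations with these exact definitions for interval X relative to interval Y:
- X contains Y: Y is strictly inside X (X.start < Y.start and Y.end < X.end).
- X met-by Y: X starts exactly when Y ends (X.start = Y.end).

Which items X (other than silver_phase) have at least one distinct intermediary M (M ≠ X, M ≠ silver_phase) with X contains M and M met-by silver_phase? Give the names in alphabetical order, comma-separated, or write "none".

none

Target silver_phase = [12:25, 16:45].
Intermediaries M with M met-by silver_phase: none.
Union: none.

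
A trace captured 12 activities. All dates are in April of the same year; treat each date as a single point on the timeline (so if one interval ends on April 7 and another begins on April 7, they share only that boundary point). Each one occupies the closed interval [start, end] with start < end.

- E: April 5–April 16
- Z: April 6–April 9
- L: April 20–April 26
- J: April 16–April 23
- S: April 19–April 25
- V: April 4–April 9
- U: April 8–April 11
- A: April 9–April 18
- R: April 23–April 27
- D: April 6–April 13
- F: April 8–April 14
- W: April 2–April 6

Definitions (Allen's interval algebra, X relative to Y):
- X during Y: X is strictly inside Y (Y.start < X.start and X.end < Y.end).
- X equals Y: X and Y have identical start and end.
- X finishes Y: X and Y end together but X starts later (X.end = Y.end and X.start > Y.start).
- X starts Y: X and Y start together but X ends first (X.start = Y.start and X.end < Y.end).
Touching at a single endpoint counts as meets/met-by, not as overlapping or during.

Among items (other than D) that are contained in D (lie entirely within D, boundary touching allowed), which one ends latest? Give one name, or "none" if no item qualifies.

Target D = [April 6, April 13].
A [April 9, April 18] → overlapped-by → excluded.
E [April 5, April 16] → contains → excluded.
F [April 8, April 14] → overlapped-by → excluded.
J [April 16, April 23] → after → excluded.
L [April 20, April 26] → after → excluded.
R [April 23, April 27] → after → excluded.
S [April 19, April 25] → after → excluded.
U [April 8, April 11] → during → candidate.
V [April 4, April 9] → overlaps → excluded.
W [April 2, April 6] → meets → excluded.
Z [April 6, April 9] → starts → candidate.
Among candidates, latest end is April 11 → U.

U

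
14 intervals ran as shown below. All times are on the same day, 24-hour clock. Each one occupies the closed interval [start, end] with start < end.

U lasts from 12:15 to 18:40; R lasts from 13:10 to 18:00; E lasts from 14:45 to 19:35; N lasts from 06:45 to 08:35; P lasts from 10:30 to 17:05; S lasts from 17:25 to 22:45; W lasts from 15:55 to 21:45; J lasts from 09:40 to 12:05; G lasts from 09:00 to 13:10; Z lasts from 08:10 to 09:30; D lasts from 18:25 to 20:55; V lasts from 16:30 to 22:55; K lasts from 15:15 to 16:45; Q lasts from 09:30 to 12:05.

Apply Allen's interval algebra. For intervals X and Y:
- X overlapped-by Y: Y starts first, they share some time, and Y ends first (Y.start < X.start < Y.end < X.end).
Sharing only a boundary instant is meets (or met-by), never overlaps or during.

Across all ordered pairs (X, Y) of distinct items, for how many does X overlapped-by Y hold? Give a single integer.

Checking all 182 ordered pairs for relation 'overlapped-by'; matching pairs in alphabetical order:
(D, E): D overlapped-by E ✓
(D, U): D overlapped-by U ✓
(E, P): E overlapped-by P ✓
(E, R): E overlapped-by R ✓
(E, U): E overlapped-by U ✓
(G, Z): G overlapped-by Z ✓
(P, G): P overlapped-by G ✓
(P, J): P overlapped-by J ✓
(P, Q): P overlapped-by Q ✓
(R, P): R overlapped-by P ✓
(S, E): S overlapped-by E ✓
(S, R): S overlapped-by R ✓
(S, U): S overlapped-by U ✓
(S, W): S overlapped-by W ✓
(U, G): U overlapped-by G ✓
(U, P): U overlapped-by P ✓
(V, E): V overlapped-by E ✓
(V, K): V overlapped-by K ✓
(V, P): V overlapped-by P ✓
(V, R): V overlapped-by R ✓
(V, U): V overlapped-by U ✓
(V, W): V overlapped-by W ✓
(W, E): W overlapped-by E ✓
(W, K): W overlapped-by K ✓
... plus 4 further pairs not listed.
Count: 28.

28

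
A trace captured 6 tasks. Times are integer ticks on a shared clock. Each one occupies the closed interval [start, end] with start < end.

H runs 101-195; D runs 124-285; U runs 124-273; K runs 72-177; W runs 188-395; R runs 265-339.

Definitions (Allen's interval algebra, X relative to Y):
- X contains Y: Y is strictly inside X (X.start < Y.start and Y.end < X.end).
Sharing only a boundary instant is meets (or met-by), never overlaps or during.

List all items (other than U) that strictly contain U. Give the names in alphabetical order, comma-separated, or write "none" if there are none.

none

Target U = [124, 273].
D [124, 285] → started-by → no.
H [101, 195] → overlaps → no.
K [72, 177] → overlaps → no.
R [265, 339] → overlapped-by → no.
W [188, 395] → overlapped-by → no.
Result: none.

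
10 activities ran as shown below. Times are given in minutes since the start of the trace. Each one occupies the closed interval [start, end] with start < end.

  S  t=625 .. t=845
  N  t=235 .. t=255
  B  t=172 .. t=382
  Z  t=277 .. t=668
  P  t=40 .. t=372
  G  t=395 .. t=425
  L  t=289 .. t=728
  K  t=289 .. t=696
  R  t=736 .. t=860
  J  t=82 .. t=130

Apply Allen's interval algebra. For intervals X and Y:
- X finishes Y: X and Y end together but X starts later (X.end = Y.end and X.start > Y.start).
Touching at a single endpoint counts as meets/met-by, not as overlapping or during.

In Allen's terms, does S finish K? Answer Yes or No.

S = [t=625, t=845], K = [t=289, t=696].
Actual relation of S to K: overlapped-by.
Asked whether 'finishes' holds → No.

No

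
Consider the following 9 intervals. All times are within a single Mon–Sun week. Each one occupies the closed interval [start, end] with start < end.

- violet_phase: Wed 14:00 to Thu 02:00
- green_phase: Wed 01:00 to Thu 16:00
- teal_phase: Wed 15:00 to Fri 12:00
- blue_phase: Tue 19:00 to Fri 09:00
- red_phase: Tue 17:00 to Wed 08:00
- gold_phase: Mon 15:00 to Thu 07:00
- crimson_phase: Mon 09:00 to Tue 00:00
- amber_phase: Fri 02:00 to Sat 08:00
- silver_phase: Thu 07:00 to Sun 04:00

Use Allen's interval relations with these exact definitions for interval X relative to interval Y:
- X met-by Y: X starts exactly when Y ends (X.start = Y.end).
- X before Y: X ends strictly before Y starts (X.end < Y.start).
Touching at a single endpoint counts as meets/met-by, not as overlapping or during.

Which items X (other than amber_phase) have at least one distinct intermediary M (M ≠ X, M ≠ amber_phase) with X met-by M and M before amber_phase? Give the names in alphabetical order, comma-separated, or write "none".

silver_phase

Target amber_phase = [Fri 02:00, Sat 08:00].
Intermediaries M with M before amber_phase: crimson_phase, gold_phase, green_phase, red_phase, violet_phase.
Via crimson_phase — items with X met-by crimson_phase: none.
Via gold_phase — items with X met-by gold_phase: silver_phase.
Via green_phase — items with X met-by green_phase: none.
Via red_phase — items with X met-by red_phase: none.
Via violet_phase — items with X met-by violet_phase: none.
Union: silver_phase.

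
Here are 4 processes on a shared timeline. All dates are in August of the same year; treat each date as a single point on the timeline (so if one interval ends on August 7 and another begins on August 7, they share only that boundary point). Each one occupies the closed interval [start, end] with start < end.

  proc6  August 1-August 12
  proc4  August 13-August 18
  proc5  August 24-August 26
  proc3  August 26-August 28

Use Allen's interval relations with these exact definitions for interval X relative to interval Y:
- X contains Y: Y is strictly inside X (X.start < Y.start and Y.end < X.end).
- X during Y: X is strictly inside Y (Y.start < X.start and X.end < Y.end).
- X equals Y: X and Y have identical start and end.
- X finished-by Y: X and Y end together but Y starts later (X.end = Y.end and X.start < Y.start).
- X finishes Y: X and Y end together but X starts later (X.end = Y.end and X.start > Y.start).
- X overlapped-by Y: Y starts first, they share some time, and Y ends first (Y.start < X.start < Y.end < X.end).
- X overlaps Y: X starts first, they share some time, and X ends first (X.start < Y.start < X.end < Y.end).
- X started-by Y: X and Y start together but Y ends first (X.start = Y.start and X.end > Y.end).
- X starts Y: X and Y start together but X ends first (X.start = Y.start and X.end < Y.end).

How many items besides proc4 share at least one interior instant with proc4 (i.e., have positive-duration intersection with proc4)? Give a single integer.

0

Target proc4 = [August 13, August 18].
proc3 [August 26, August 28] → after → no.
proc5 [August 24, August 26] → after → no.
proc6 [August 1, August 12] → before → no.
Total: 0.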